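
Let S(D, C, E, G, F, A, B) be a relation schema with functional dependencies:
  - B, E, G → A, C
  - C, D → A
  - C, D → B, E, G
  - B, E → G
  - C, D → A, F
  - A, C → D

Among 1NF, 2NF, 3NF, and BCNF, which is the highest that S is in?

BCNF

Candidate keys: {A, C}, {B, E}, {C, D}. Prime attributes: {A, B, C, D, E}.
The left-hand side of every FD is a superkey, so BCNF is satisfied.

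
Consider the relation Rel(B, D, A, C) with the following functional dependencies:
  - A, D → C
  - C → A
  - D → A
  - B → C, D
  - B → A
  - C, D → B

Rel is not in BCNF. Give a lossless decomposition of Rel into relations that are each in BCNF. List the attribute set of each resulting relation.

{A, C}; {B, C, D}

Candidate keys of the original relation: {B}, {D}.
Within {A, B, C, D}: {C}⁺ ∩ {A, B, C, D} = {A, C}, not the whole set, so C → A violates BCNF; decompose into {A, C} and {B, C, D}.
{A, C} has no BCNF violation.
{B, C, D} has no BCNF violation.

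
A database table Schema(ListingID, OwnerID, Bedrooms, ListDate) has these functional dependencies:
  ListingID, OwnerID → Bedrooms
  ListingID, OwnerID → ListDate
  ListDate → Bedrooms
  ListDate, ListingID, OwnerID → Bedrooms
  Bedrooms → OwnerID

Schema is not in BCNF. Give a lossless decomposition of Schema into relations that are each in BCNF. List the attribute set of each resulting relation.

Candidate keys of the original relation: {Bedrooms, ListingID}, {ListDate, ListingID}, {ListingID, OwnerID}.
In {Bedrooms, ListDate, ListingID, OwnerID}, {ListDate} is not a superkey ({ListDate}⁺ restricted to this set is {Bedrooms, ListDate, OwnerID}), so split on ListDate → Bedrooms, OwnerID into {Bedrooms, ListDate, OwnerID} and {ListDate, ListingID}.
In {Bedrooms, ListDate, OwnerID}, {Bedrooms} is not a superkey ({Bedrooms}⁺ restricted to this set is {Bedrooms, OwnerID}), so split on Bedrooms → OwnerID into {Bedrooms, OwnerID} and {Bedrooms, ListDate}.
{Bedrooms, OwnerID} is in BCNF.
{Bedrooms, ListDate} is in BCNF.
{ListDate, ListingID} is in BCNF.

{Bedrooms, ListDate}; {Bedrooms, OwnerID}; {ListDate, ListingID}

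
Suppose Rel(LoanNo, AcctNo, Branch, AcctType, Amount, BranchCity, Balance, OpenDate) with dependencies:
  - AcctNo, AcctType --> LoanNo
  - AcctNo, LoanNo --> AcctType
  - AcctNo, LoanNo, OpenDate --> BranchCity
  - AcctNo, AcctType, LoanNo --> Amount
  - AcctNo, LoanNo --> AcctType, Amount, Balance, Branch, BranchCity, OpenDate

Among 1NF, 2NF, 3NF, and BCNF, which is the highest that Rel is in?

BCNF

Candidate keys: {AcctNo, AcctType}, {AcctNo, LoanNo}. Prime attributes: {AcctNo, AcctType, LoanNo}.
Every FD has a superkey on the left, so the relation is in BCNF.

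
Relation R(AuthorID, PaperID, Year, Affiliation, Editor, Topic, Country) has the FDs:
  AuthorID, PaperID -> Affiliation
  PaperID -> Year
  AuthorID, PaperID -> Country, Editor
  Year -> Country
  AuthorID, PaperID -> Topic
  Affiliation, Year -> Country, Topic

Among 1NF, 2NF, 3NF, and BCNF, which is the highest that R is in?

1NF

Candidate key: {AuthorID, PaperID}. Prime attributes: {AuthorID, PaperID}.
PaperID -> Year breaks BCNF: {PaperID}⁺ = {Country, PaperID, Year}, so {PaperID} is not a superkey.
PaperID -> Year determines the non-prime attribute {Year} from a non-superkey — 3NF is violated.
Since {PaperID} ⊂ {AuthorID, PaperID} and {PaperID}⁺ ⊇ {Country, Year} with {Country, Year} non-prime, there is a partial dependency; 2NF fails.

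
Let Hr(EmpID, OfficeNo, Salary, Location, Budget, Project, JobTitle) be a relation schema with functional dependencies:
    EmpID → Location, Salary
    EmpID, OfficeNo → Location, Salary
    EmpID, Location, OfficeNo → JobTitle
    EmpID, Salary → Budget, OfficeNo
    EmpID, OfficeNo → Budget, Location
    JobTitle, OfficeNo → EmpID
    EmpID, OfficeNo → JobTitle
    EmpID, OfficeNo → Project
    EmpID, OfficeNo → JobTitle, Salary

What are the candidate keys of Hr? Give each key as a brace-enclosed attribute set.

{EmpID}, {JobTitle, OfficeNo}

Closure of {EmpID} is {Budget, EmpID, JobTitle, Location, OfficeNo, Project, Salary}, the whole schema; {EmpID} is a candidate key.
Closure of {JobTitle, OfficeNo} is {Budget, EmpID, JobTitle, Location, OfficeNo, Project, Salary}, the whole schema; {JobTitle, OfficeNo} is a candidate key.
Any other superkey properly contains one of these, so there are no further candidate keys.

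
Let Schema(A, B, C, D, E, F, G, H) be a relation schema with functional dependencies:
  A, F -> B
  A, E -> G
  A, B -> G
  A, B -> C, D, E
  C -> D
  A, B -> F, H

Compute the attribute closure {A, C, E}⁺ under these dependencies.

{A, C, D, E, G}

Start with {A, C, E}.
A, E -> G applies; add {G} → now {A, C, E, G}.
C -> D applies; add {D} → now {A, C, D, E, G}.
No further FD applies.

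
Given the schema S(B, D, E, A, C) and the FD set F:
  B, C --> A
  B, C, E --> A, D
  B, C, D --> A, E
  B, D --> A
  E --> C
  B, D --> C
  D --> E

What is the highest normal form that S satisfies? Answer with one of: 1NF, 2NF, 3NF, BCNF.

1NF

Candidate keys: {B, D}, {B, E}. Prime attributes: {B, D, E}.
For B, C --> A we have {B, C}⁺ = {A, B, C}; {B, C} is not a superkey, so BCNF fails.
Because {A} is non-prime and the left side of B, C --> A is not a superkey, the relation is not in 3NF.
Since {D} ⊂ {B, D} and {D}⁺ ⊇ {C} with {C} non-prime, there is a partial dependency; 2NF fails.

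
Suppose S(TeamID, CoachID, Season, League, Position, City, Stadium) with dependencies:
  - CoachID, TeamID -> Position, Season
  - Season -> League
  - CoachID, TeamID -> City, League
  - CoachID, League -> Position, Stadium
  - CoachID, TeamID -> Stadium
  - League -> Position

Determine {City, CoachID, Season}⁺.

Start with {City, CoachID, Season}.
Season -> League applies; add {League} → now {City, CoachID, League, Season}.
CoachID, League -> Position, Stadium applies; add {Position, Stadium} → now {City, CoachID, League, Position, Season, Stadium}.
No further FD applies.

{City, CoachID, League, Position, Season, Stadium}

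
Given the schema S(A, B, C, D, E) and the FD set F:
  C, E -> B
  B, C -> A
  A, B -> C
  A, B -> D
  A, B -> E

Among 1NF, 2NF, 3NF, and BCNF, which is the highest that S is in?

Candidate keys: {A, B}, {B, C}, {C, E}. Prime attributes: {A, B, C, E}.
Every FD has a superkey on the left, so the relation is in BCNF.

BCNF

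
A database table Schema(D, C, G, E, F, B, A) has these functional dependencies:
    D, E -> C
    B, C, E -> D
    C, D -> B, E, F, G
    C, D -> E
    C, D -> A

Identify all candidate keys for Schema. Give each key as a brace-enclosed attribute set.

{C, D}⁺ = {A, B, C, D, E, F, G} — all of the relation — so {C, D} is a candidate key.
{D, E}⁺ = {A, B, C, D, E, F, G} — all of the relation — so {D, E} is a candidate key.
{B, C, E}⁺ = {A, B, C, D, E, F, G} — all of the relation — so {B, C, E} is a candidate key.
Any other superkey properly contains one of these, so there are no further candidate keys.

{B, C, E}, {C, D}, {D, E}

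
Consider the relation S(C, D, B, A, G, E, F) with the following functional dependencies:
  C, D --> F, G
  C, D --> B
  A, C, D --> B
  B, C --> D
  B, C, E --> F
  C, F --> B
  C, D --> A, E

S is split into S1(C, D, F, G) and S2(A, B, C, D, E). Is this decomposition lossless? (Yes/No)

The shared attributes are {C, D} and {C, D}⁺ = {A, B, C, D, E, F, G}.
Since S1 ⊆ {A, B, C, D, E, F, G}, the intersection is a superkey of S1; the decomposition is lossless.

Yes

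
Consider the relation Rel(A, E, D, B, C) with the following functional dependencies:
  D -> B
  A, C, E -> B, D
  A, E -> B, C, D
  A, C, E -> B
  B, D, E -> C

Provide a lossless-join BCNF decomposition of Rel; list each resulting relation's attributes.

{A, D, E}; {B, D}; {C, D, E}

Candidate key of the original relation: {A, E}.
{A, B, C, D, E}: {D} determines {B, D} here but is not a superkey — split on D -> B, giving {B, D} and {A, C, D, E}.
{B, D}: every determinant is a superkey — BCNF.
{A, C, D, E}: {D, E} determines {C, D, E} here but is not a superkey — split on D, E -> C, giving {C, D, E} and {A, D, E}.
{C, D, E}: every determinant is a superkey — BCNF.
{A, D, E}: every determinant is a superkey — BCNF.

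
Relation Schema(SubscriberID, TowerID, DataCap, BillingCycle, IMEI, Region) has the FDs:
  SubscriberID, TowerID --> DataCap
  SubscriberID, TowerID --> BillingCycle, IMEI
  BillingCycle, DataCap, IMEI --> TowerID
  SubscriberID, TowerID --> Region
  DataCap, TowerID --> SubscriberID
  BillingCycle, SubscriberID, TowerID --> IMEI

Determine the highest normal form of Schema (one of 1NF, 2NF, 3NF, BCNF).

Candidate keys: {BillingCycle, DataCap, IMEI}, {DataCap, TowerID}, {SubscriberID, TowerID}. Prime attributes: {BillingCycle, DataCap, IMEI, SubscriberID, TowerID}.
The left-hand side of every FD is a superkey, so BCNF is satisfied.

BCNF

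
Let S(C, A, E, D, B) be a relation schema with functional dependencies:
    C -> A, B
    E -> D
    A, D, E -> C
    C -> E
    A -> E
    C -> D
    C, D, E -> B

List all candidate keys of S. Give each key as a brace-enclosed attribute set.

{A}, {C}

Closure of {A} is {A, B, C, D, E}, the whole schema; {A} is a candidate key.
Closure of {C} is {A, B, C, D, E}, the whole schema; {C} is a candidate key.
These are minimal and exhaustive — every other superkey contains one of them.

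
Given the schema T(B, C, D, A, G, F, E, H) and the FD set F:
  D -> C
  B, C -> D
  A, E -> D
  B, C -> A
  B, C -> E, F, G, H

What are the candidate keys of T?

{A, B, E}, {B, C}, {B, D}

No FD produces {B}, so it must be in every candidate key.
{B, C}⁺ = {A, B, C, D, E, F, G, H} — all of the relation — so {B, C} is a candidate key.
{B, D}⁺ = {A, B, C, D, E, F, G, H} — all of the relation — so {B, D} is a candidate key.
{A, B, E}⁺ = {A, B, C, D, E, F, G, H} — all of the relation — so {A, B, E} is a candidate key.
No proper subset of any of these is a key, and no other minimal superkey exists.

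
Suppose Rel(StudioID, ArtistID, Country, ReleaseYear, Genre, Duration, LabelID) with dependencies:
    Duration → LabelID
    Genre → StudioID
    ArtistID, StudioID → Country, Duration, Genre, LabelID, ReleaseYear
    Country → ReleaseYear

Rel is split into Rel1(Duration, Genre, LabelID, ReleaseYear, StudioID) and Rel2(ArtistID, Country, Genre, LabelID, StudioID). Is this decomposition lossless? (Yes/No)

The shared attributes are {Genre, LabelID, StudioID} and {Genre, LabelID, StudioID}⁺ = {Genre, LabelID, StudioID}.
Rel1 ⊄ {Genre, LabelID, StudioID} and Rel2 ⊄ {Genre, LabelID, StudioID}, so the split is lossy.

No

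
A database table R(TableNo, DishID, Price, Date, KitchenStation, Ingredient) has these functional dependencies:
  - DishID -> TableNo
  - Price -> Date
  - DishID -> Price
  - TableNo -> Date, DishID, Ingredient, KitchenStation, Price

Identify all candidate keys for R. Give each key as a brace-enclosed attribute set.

{DishID} is a candidate key since {DishID}⁺ = {Date, DishID, Ingredient, KitchenStation, Price, TableNo} covers every attribute.
{TableNo} is a candidate key since {TableNo}⁺ = {Date, DishID, Ingredient, KitchenStation, Price, TableNo} covers every attribute.
Any other superkey properly contains one of these, so there are no further candidate keys.

{DishID}, {TableNo}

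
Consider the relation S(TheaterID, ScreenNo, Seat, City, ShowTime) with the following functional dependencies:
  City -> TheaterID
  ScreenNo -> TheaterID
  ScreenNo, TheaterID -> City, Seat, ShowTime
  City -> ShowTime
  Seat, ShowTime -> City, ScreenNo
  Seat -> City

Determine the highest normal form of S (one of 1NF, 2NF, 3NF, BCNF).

2NF

Candidate keys: {ScreenNo}, {Seat}. Prime attributes: {ScreenNo, Seat}.
For City -> TheaterID we have {City}⁺ = {City, ShowTime, TheaterID}; {City} is not a superkey, so BCNF fails.
City -> TheaterID determines the non-prime attribute {TheaterID} from a non-superkey — 3NF is violated.
All keys have size 1, which rules out partial dependencies — 2NF is satisfied.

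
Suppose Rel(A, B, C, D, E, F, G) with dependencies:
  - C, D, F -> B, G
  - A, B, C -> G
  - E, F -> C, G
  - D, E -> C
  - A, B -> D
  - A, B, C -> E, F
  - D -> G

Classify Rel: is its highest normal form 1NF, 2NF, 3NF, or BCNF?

Candidate keys: {A, B, C}, {A, B, E}, {A, C, D, F}, {A, D, E, F}. Prime attributes: {A, B, C, D, E, F}.
For C, D, F -> B, G we have {C, D, F}⁺ = {B, C, D, F, G}; {C, D, F} is not a superkey, so BCNF fails.
C, D, F -> B, G has non-prime {G} on the right and a non-superkey on the left, so 3NF fails.
The proper key subset {A, B} of {A, B, C} determines non-prime {G}, so the relation is not even in 2NF.

1NF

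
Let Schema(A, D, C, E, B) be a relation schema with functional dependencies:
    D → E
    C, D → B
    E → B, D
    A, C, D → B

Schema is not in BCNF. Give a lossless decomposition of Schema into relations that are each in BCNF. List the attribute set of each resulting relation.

{A, C, D}; {B, D, E}

Candidate keys of the original relation: {A, C, D}, {A, C, E}.
In {A, B, C, D, E}, {D} is not a superkey ({D}⁺ restricted to this set is {B, D, E}), so split on D → B, E into {B, D, E} and {A, C, D}.
{B, D, E}: every determinant is a superkey — BCNF.
{A, C, D}: every determinant is a superkey — BCNF.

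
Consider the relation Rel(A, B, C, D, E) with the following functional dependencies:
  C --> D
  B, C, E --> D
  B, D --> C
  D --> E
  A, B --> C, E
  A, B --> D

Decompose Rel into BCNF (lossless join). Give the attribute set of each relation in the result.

Candidate key of the original relation: {A, B}.
{A, B, C, D, E}: {C} determines {C, D, E} here but is not a superkey — split on C --> D, E, giving {C, D, E} and {A, B, C}.
{C, D, E}: {D} determines {D, E} here but is not a superkey — split on D --> E, giving {D, E} and {C, D}.
{D, E}: every determinant is a superkey — BCNF.
{C, D}: every determinant is a superkey — BCNF.
{A, B, C}: every determinant is a superkey — BCNF.

{A, B, C}; {C, D}; {D, E}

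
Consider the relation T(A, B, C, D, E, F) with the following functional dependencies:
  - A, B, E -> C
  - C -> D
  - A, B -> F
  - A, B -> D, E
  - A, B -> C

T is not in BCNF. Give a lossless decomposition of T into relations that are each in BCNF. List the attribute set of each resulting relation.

{A, B, C, E, F}; {C, D}

Candidate key of the original relation: {A, B}.
In {A, B, C, D, E, F}, {C} is not a superkey ({C}⁺ restricted to this set is {C, D}), so split on C -> D into {C, D} and {A, B, C, E, F}.
{C, D}: every determinant is a superkey — BCNF.
{A, B, C, E, F}: every determinant is a superkey — BCNF.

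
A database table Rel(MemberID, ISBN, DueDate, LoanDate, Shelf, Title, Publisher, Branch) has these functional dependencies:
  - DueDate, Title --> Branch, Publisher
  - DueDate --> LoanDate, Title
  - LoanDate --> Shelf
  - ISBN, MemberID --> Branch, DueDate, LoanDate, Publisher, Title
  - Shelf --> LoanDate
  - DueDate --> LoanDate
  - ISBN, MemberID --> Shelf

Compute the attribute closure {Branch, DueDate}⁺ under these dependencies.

Start with {Branch, DueDate}.
DueDate --> LoanDate, Title applies; add {LoanDate, Title} → now {Branch, DueDate, LoanDate, Title}.
LoanDate --> Shelf applies; add {Shelf} → now {Branch, DueDate, LoanDate, Shelf, Title}.
DueDate, Title --> Branch, Publisher applies; add {Publisher} → now {Branch, DueDate, LoanDate, Publisher, Shelf, Title}.
No further FD applies.

{Branch, DueDate, LoanDate, Publisher, Shelf, Title}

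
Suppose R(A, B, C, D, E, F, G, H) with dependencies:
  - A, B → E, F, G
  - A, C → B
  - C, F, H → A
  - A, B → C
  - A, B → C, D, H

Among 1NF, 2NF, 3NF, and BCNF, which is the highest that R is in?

Candidate keys: {A, B}, {A, C}, {C, F, H}. Prime attributes: {A, B, C, F, H}.
Every FD has a superkey on the left, so the relation is in BCNF.

BCNF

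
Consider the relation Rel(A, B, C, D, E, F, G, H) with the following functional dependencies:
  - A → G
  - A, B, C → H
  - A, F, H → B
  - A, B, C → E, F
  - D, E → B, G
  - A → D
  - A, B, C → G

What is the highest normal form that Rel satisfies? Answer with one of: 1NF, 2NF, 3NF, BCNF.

1NF

Candidate keys: {A, B, C}, {A, C, E}, {A, C, F, H}. Prime attributes: {A, B, C, E, F, H}.
For A → G we have {A}⁺ = {A, D, G}; {A} is not a superkey, so BCNF fails.
A → G has non-prime {G} on the right and a non-superkey on the left, so 3NF fails.
{A} is a proper subset of the key {A, B, C}, and {A}⁺ contains the non-prime attributes {D, G} — a partial dependency, so 2NF is violated.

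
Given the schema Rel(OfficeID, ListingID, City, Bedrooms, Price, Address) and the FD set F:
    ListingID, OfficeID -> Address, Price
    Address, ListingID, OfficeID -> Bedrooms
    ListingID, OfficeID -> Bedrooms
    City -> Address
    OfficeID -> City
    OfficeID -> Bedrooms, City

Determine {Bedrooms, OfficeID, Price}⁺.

{Address, Bedrooms, City, OfficeID, Price}

Start with {Bedrooms, OfficeID, Price}.
OfficeID -> City applies; add {City} → now {Bedrooms, City, OfficeID, Price}.
City -> Address applies; add {Address} → now {Address, Bedrooms, City, OfficeID, Price}.
No further FD applies.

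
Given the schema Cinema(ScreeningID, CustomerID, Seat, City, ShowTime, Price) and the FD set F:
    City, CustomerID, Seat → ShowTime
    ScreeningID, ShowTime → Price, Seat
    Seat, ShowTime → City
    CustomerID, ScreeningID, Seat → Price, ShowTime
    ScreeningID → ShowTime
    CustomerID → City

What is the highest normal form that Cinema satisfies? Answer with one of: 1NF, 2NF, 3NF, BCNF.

1NF

Candidate key: {CustomerID, ScreeningID}. Prime attributes: {CustomerID, ScreeningID}.
City, CustomerID, Seat → ShowTime breaks BCNF: {City, CustomerID, Seat}⁺ = {City, CustomerID, Seat, ShowTime}, so {City, CustomerID, Seat} is not a superkey.
City, CustomerID, Seat → ShowTime determines the non-prime attribute {ShowTime} from a non-superkey — 3NF is violated.
The proper key subset {CustomerID} of {CustomerID, ScreeningID} determines non-prime {City}, so the relation is not even in 2NF.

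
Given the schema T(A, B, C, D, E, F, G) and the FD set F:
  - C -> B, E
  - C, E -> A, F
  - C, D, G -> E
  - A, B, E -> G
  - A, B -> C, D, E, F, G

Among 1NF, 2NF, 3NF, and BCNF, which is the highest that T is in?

BCNF

Candidate keys: {A, B}, {C}. Prime attributes: {A, B, C}.
The left-hand side of every FD is a superkey, so BCNF is satisfied.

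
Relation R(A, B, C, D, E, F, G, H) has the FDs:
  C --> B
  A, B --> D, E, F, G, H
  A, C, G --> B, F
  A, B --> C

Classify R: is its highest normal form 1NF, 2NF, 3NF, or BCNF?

3NF

Candidate keys: {A, B}, {A, C}. Prime attributes: {A, B, C}.
For C --> B we have {C}⁺ = {B, C}; {C} is not a superkey, so BCNF fails.
Its right-hand attributes {B} are all prime, as are those of every other non-superkey FD — the relation is in 3NF.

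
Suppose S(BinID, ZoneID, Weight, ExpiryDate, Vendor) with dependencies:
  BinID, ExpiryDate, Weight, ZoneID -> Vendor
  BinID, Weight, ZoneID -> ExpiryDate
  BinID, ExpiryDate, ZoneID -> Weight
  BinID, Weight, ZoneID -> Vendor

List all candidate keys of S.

{BinID, ExpiryDate, ZoneID}, {BinID, Weight, ZoneID}

Attributes never on any right-hand side: {BinID, ZoneID} — every candidate key must contain all of them.
Closure of {BinID, ExpiryDate, ZoneID} is {BinID, ExpiryDate, Vendor, Weight, ZoneID}, the whole schema; {BinID, ExpiryDate, ZoneID} is a candidate key.
Closure of {BinID, Weight, ZoneID} is {BinID, ExpiryDate, Vendor, Weight, ZoneID}, the whole schema; {BinID, Weight, ZoneID} is a candidate key.
No proper subset of any of these is a key, and no other minimal superkey exists.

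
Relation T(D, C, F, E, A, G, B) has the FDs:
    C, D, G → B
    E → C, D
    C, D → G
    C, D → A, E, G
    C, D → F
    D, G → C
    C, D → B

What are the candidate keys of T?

Closure of {E} is {A, B, C, D, E, F, G}, the whole schema; {E} is a candidate key.
Closure of {C, D} is {A, B, C, D, E, F, G}, the whole schema; {C, D} is a candidate key.
Closure of {D, G} is {A, B, C, D, E, F, G}, the whole schema; {D, G} is a candidate key.
These are minimal and exhaustive — every other superkey contains one of them.

{C, D}, {D, G}, {E}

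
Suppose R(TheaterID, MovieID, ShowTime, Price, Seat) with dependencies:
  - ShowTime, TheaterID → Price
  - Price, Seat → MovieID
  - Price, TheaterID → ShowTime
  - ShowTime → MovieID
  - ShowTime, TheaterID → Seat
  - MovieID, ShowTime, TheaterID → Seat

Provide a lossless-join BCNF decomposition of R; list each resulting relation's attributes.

Candidate keys of the original relation: {Price, TheaterID}, {ShowTime, TheaterID}.
In {MovieID, Price, Seat, ShowTime, TheaterID}, {Price, Seat} is not a superkey ({Price, Seat}⁺ restricted to this set is {MovieID, Price, Seat}), so split on Price, Seat → MovieID into {MovieID, Price, Seat} and {Price, Seat, ShowTime, TheaterID}.
{MovieID, Price, Seat} is in BCNF.
{Price, Seat, ShowTime, TheaterID} is in BCNF.

{MovieID, Price, Seat}; {Price, Seat, ShowTime, TheaterID}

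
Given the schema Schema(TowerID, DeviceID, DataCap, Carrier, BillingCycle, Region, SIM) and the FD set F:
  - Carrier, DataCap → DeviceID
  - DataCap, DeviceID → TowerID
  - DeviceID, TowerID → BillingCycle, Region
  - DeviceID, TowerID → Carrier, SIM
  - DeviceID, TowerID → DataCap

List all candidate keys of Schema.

{Carrier, DataCap}, {DataCap, DeviceID}, {DeviceID, TowerID}

Closure of {Carrier, DataCap} is {BillingCycle, Carrier, DataCap, DeviceID, Region, SIM, TowerID}, the whole schema; {Carrier, DataCap} is a candidate key.
Closure of {DataCap, DeviceID} is {BillingCycle, Carrier, DataCap, DeviceID, Region, SIM, TowerID}, the whole schema; {DataCap, DeviceID} is a candidate key.
Closure of {DeviceID, TowerID} is {BillingCycle, Carrier, DataCap, DeviceID, Region, SIM, TowerID}, the whole schema; {DeviceID, TowerID} is a candidate key.
Any other superkey properly contains one of these, so there are no further candidate keys.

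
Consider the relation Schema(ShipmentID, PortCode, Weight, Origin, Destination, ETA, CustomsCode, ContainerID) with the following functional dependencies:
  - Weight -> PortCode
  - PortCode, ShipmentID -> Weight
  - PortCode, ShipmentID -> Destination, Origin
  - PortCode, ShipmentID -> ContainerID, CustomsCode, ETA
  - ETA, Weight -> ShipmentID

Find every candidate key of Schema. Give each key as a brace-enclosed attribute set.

{ETA, Weight}⁺ = {ContainerID, CustomsCode, Destination, ETA, Origin, PortCode, ShipmentID, Weight}, which is every attribute, so {ETA, Weight} is a candidate key.
{PortCode, ShipmentID}⁺ = {ContainerID, CustomsCode, Destination, ETA, Origin, PortCode, ShipmentID, Weight}, which is every attribute, so {PortCode, ShipmentID} is a candidate key.
{ShipmentID, Weight}⁺ = {ContainerID, CustomsCode, Destination, ETA, Origin, PortCode, ShipmentID, Weight}, which is every attribute, so {ShipmentID, Weight} is a candidate key.
No proper subset of any of these is a key, and no other minimal superkey exists.

{ETA, Weight}, {PortCode, ShipmentID}, {ShipmentID, Weight}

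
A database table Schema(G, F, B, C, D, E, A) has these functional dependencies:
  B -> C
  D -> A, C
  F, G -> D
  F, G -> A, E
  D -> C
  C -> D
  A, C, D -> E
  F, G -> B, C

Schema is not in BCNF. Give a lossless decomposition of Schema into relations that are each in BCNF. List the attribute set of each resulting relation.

Candidate key of the original relation: {F, G}.
In {A, B, C, D, E, F, G}, {B} is not a superkey ({B}⁺ restricted to this set is {A, B, C, D, E}), so split on B -> A, C, D, E into {A, B, C, D, E} and {B, F, G}.
In {A, B, C, D, E}, {D} is not a superkey ({D}⁺ restricted to this set is {A, C, D, E}), so split on D -> A, C, E into {A, C, D, E} and {B, D}.
{A, C, D, E} has no BCNF violation.
{B, D} has no BCNF violation.
{B, F, G} has no BCNF violation.

{A, C, D, E}; {B, D}; {B, F, G}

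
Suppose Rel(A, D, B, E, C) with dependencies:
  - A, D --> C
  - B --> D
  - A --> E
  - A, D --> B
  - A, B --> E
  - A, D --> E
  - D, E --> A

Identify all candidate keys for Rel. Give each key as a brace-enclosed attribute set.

{A, B}⁺ = {A, B, C, D, E}, which is every attribute, so {A, B} is a candidate key.
{A, D}⁺ = {A, B, C, D, E}, which is every attribute, so {A, D} is a candidate key.
{B, E}⁺ = {A, B, C, D, E}, which is every attribute, so {B, E} is a candidate key.
{D, E}⁺ = {A, B, C, D, E}, which is every attribute, so {D, E} is a candidate key.
Any other superkey properly contains one of these, so there are no further candidate keys.

{A, B}, {A, D}, {B, E}, {D, E}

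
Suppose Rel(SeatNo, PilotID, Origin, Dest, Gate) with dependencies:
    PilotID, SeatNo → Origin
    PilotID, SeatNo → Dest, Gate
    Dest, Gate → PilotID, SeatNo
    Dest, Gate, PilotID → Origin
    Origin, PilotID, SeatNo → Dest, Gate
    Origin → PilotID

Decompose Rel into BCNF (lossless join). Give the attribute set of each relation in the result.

{Dest, Gate, Origin, SeatNo}; {Origin, PilotID}

Candidate keys of the original relation: {Dest, Gate}, {Origin, SeatNo}, {PilotID, SeatNo}.
{Dest, Gate, Origin, PilotID, SeatNo}: {Origin} determines {Origin, PilotID} here but is not a superkey — split on Origin → PilotID, giving {Origin, PilotID} and {Dest, Gate, Origin, SeatNo}.
{Origin, PilotID}: every determinant is a superkey — BCNF.
{Dest, Gate, Origin, SeatNo}: every determinant is a superkey — BCNF.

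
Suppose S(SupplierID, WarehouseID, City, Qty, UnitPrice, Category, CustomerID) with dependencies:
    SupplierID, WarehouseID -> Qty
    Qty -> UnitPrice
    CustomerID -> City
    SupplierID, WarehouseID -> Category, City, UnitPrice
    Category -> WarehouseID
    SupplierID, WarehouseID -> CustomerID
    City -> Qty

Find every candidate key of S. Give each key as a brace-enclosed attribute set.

No FD produces {SupplierID}, so it must be in every candidate key.
Closure of {Category, SupplierID} is {Category, City, CustomerID, Qty, SupplierID, UnitPrice, WarehouseID}, the whole schema; {Category, SupplierID} is a candidate key.
Closure of {SupplierID, WarehouseID} is {Category, City, CustomerID, Qty, SupplierID, UnitPrice, WarehouseID}, the whole schema; {SupplierID, WarehouseID} is a candidate key.
Any other superkey properly contains one of these, so there are no further candidate keys.

{Category, SupplierID}, {SupplierID, WarehouseID}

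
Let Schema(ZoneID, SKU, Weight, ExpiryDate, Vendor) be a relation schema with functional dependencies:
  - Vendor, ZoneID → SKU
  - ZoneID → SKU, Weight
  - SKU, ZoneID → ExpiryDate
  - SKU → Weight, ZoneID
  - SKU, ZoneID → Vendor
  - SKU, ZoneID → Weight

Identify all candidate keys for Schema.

{SKU}⁺ = {ExpiryDate, SKU, Vendor, Weight, ZoneID} — all of the relation — so {SKU} is a candidate key.
{ZoneID}⁺ = {ExpiryDate, SKU, Vendor, Weight, ZoneID} — all of the relation — so {ZoneID} is a candidate key.
Any other superkey properly contains one of these, so there are no further candidate keys.

{SKU}, {ZoneID}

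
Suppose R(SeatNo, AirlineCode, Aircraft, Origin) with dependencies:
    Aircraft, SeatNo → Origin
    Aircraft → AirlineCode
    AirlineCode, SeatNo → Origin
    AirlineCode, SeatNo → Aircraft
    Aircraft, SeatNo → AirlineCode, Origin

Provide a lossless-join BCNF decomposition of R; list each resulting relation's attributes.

Candidate keys of the original relation: {Aircraft, SeatNo}, {AirlineCode, SeatNo}.
{Aircraft, AirlineCode, Origin, SeatNo}: {Aircraft} determines {Aircraft, AirlineCode} here but is not a superkey — split on Aircraft → AirlineCode, giving {Aircraft, AirlineCode} and {Aircraft, Origin, SeatNo}.
{Aircraft, AirlineCode} is in BCNF.
{Aircraft, Origin, SeatNo} is in BCNF.

{Aircraft, AirlineCode}; {Aircraft, Origin, SeatNo}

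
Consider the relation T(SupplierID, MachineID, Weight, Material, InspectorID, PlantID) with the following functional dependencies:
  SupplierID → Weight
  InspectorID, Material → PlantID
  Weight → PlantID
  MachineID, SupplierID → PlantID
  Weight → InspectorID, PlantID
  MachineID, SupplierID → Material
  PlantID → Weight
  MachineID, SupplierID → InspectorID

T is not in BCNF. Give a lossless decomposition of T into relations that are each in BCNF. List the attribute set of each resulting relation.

Candidate key of the original relation: {MachineID, SupplierID}.
Within {InspectorID, MachineID, Material, PlantID, SupplierID, Weight}: {SupplierID}⁺ ∩ {InspectorID, MachineID, Material, PlantID, SupplierID, Weight} = {InspectorID, PlantID, SupplierID, Weight}, not the whole set, so SupplierID → InspectorID, PlantID, Weight violates BCNF; decompose into {InspectorID, PlantID, SupplierID, Weight} and {MachineID, Material, SupplierID}.
Within {InspectorID, PlantID, SupplierID, Weight}: {Weight}⁺ ∩ {InspectorID, PlantID, SupplierID, Weight} = {InspectorID, PlantID, Weight}, not the whole set, so Weight → InspectorID, PlantID violates BCNF; decompose into {InspectorID, PlantID, Weight} and {SupplierID, Weight}.
{InspectorID, PlantID, Weight} has no BCNF violation.
{SupplierID, Weight} has no BCNF violation.
{MachineID, Material, SupplierID} has no BCNF violation.

{InspectorID, PlantID, Weight}; {MachineID, Material, SupplierID}; {SupplierID, Weight}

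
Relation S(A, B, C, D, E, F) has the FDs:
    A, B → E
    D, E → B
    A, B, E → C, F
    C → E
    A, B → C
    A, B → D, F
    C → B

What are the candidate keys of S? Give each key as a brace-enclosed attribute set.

Attributes never on any right-hand side: {A} — every candidate key must contain it.
Closure of {A, B} is {A, B, C, D, E, F}, the whole schema; {A, B} is a candidate key.
Closure of {A, C} is {A, B, C, D, E, F}, the whole schema; {A, C} is a candidate key.
Closure of {A, D, E} is {A, B, C, D, E, F}, the whole schema; {A, D, E} is a candidate key.
Any other superkey properly contains one of these, so there are no further candidate keys.

{A, B}, {A, C}, {A, D, E}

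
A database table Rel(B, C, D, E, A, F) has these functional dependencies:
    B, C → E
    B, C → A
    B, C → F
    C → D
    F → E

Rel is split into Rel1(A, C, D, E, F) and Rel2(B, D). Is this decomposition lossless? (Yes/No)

Common attributes: {D}; their closure is {D}.
The closure covers neither Rel1 nor Rel2 entirely; the join is not lossless.

No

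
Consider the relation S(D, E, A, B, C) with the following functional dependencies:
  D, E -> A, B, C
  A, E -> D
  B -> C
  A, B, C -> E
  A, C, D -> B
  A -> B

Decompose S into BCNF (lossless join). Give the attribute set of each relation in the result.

{A, B, D, E}; {B, C}

Candidate keys of the original relation: {A}, {D, E}.
Within {A, B, C, D, E}: {B}⁺ ∩ {A, B, C, D, E} = {B, C}, not the whole set, so B -> C violates BCNF; decompose into {B, C} and {A, B, D, E}.
{B, C} has no BCNF violation.
{A, B, D, E} has no BCNF violation.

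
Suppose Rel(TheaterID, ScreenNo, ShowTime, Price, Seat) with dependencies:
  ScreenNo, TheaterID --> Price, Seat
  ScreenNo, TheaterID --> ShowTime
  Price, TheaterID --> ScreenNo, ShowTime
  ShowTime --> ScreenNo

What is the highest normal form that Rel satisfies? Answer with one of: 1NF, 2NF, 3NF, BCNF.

3NF

Candidate keys: {Price, TheaterID}, {ScreenNo, TheaterID}, {ShowTime, TheaterID}. Prime attributes: {Price, ScreenNo, ShowTime, TheaterID}.
ShowTime --> ScreenNo breaks BCNF: {ShowTime}⁺ = {ScreenNo, ShowTime}, so {ShowTime} is not a superkey.
Its right-hand attributes {ScreenNo} are all prime, as are those of every other non-superkey FD — the relation is in 3NF.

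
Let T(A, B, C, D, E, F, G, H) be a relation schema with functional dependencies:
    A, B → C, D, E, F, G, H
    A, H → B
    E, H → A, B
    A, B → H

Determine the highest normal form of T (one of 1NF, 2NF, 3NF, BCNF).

BCNF

Candidate keys: {A, B}, {A, H}, {E, H}. Prime attributes: {A, B, E, H}.
Each dependency's left side is a superkey — BCNF holds.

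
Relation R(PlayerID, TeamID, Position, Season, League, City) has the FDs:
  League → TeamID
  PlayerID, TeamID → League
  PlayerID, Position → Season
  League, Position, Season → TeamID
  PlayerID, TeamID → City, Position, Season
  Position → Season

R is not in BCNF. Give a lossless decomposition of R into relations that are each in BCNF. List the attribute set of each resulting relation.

Candidate keys of the original relation: {League, PlayerID}, {PlayerID, TeamID}.
Within {City, League, PlayerID, Position, Season, TeamID}: {League}⁺ ∩ {City, League, PlayerID, Position, Season, TeamID} = {League, TeamID}, not the whole set, so League → TeamID violates BCNF; decompose into {League, TeamID} and {City, League, PlayerID, Position, Season}.
{League, TeamID} has no BCNF violation.
Within {City, League, PlayerID, Position, Season}: {PlayerID, Position}⁺ ∩ {City, League, PlayerID, Position, Season} = {PlayerID, Position, Season}, not the whole set, so PlayerID, Position → Season violates BCNF; decompose into {PlayerID, Position, Season} and {City, League, PlayerID, Position}.
Within {PlayerID, Position, Season}: {Position}⁺ ∩ {PlayerID, Position, Season} = {Position, Season}, not the whole set, so Position → Season violates BCNF; decompose into {Position, Season} and {PlayerID, Position}.
{Position, Season} has no BCNF violation.
{PlayerID, Position} has no BCNF violation.
{City, League, PlayerID, Position} has no BCNF violation.

{City, League, PlayerID, Position}; {League, TeamID}; {Position, Season}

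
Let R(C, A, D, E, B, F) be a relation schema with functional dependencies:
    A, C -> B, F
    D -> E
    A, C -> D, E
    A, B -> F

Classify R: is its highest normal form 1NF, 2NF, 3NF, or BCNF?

Candidate key: {A, C}. Prime attributes: {A, C}.
D -> E: {D}⁺ = {D, E}, which is not all of the attributes, so the left side is not a superkey — BCNF is violated.
D -> E has non-prime {E} on the right and a non-superkey on the left, so 3NF fails.
Checking every proper subset of each key, none determines a non-prime attribute — 2NF is satisfied.

2NF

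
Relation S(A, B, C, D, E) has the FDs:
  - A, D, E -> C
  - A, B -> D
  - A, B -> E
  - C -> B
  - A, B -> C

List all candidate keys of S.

Attributes never on any right-hand side: {A} — every candidate key must contain it.
Closure of {A, B} is {A, B, C, D, E}, the whole schema; {A, B} is a candidate key.
Closure of {A, C} is {A, B, C, D, E}, the whole schema; {A, C} is a candidate key.
Closure of {A, D, E} is {A, B, C, D, E}, the whole schema; {A, D, E} is a candidate key.
Any other superkey properly contains one of these, so there are no further candidate keys.

{A, B}, {A, C}, {A, D, E}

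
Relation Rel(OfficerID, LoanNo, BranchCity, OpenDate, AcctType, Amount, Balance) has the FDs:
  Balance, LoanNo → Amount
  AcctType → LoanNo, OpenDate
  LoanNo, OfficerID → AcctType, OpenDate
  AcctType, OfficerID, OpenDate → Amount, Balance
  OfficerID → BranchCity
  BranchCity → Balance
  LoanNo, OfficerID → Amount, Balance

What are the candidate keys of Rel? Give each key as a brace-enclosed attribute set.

{OfficerID} never appears on the right of any FD, so every key must include it.
{AcctType, OfficerID} is a candidate key since {AcctType, OfficerID}⁺ = {AcctType, Amount, Balance, BranchCity, LoanNo, OfficerID, OpenDate} covers every attribute.
{LoanNo, OfficerID} is a candidate key since {LoanNo, OfficerID}⁺ = {AcctType, Amount, Balance, BranchCity, LoanNo, OfficerID, OpenDate} covers every attribute.
Any other superkey properly contains one of these, so there are no further candidate keys.

{AcctType, OfficerID}, {LoanNo, OfficerID}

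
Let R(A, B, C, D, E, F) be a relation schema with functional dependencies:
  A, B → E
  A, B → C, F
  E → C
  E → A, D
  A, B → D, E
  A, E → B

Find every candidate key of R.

{A, B}, {E}

{E}⁺ = {A, B, C, D, E, F} — all of the relation — so {E} is a candidate key.
{A, B}⁺ = {A, B, C, D, E, F} — all of the relation — so {A, B} is a candidate key.
Any other superkey properly contains one of these, so there are no further candidate keys.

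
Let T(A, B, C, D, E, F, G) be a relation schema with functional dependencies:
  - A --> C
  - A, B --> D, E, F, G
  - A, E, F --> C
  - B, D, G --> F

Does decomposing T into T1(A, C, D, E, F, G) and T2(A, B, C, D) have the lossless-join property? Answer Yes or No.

The shared attributes are {A, C, D} and {A, C, D}⁺ = {A, C, D}.
Neither T1 nor T2 is contained in that closure, so the decomposition is lossy.

No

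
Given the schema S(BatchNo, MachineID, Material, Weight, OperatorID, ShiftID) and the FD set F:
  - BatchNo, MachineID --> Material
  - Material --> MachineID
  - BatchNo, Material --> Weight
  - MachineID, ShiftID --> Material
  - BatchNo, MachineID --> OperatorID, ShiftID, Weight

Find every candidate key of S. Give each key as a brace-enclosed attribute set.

{BatchNo} never appears on the right of any FD, so every key must include it.
Closure of {BatchNo, MachineID} is {BatchNo, MachineID, Material, OperatorID, ShiftID, Weight}, the whole schema; {BatchNo, MachineID} is a candidate key.
Closure of {BatchNo, Material} is {BatchNo, MachineID, Material, OperatorID, ShiftID, Weight}, the whole schema; {BatchNo, Material} is a candidate key.
Any other superkey properly contains one of these, so there are no further candidate keys.

{BatchNo, MachineID}, {BatchNo, Material}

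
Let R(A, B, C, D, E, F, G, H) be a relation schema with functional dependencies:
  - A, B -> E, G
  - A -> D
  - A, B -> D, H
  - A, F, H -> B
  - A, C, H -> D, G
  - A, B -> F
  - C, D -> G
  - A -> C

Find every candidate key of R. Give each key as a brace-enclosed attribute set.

No FD produces {A}, so it must be in every candidate key.
{A, B}⁺ = {A, B, C, D, E, F, G, H} — all of the relation — so {A, B} is a candidate key.
{A, F, H}⁺ = {A, B, C, D, E, F, G, H} — all of the relation — so {A, F, H} is a candidate key.
Any other superkey properly contains one of these, so there are no further candidate keys.

{A, B}, {A, F, H}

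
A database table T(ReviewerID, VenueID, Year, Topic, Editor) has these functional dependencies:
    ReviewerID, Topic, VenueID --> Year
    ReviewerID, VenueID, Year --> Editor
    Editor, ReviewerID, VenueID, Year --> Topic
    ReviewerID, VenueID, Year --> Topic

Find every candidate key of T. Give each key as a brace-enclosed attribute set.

{ReviewerID, VenueID} never appear on the right of any FD, so every key must include all of them.
{ReviewerID, Topic, VenueID}⁺ = {Editor, ReviewerID, Topic, VenueID, Year} — all of the relation — so {ReviewerID, Topic, VenueID} is a candidate key.
{ReviewerID, VenueID, Year}⁺ = {Editor, ReviewerID, Topic, VenueID, Year} — all of the relation — so {ReviewerID, VenueID, Year} is a candidate key.
No proper subset of any of these is a key, and no other minimal superkey exists.

{ReviewerID, Topic, VenueID}, {ReviewerID, VenueID, Year}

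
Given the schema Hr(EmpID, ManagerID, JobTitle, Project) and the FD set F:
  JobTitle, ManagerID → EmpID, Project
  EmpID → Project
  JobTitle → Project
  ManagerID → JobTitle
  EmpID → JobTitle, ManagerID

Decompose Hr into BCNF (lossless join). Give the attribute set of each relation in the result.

Candidate keys of the original relation: {EmpID}, {ManagerID}.
In {EmpID, JobTitle, ManagerID, Project}, {JobTitle} is not a superkey ({JobTitle}⁺ restricted to this set is {JobTitle, Project}), so split on JobTitle → Project into {JobTitle, Project} and {EmpID, JobTitle, ManagerID}.
{JobTitle, Project} is in BCNF.
{EmpID, JobTitle, ManagerID} is in BCNF.

{EmpID, JobTitle, ManagerID}; {JobTitle, Project}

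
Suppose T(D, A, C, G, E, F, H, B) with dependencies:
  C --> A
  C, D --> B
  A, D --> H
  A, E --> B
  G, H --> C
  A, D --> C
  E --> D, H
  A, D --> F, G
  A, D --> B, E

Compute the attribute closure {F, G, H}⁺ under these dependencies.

Start with {F, G, H}.
G, H --> C applies; add {C} → now {C, F, G, H}.
C --> A applies; add {A} → now {A, C, F, G, H}.
No further FD applies.

{A, C, F, G, H}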